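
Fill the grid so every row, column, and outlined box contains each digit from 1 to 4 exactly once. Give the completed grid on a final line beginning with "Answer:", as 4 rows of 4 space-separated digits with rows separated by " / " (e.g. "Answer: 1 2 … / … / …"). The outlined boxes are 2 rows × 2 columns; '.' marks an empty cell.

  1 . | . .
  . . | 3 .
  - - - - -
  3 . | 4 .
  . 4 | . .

Step 1. [r4c1∈{2}] r4c1 has the single candidate 2. So r4c1=2.
Step 2. [r2c4∈{1,2,4}] across row 2, 1 lands solely at r2c4. So r2c4=1.
Step 3. [r1c3∈{2}] r1c3 has the single candidate 2 ⇒ r1c3=2.
Step 4. [r3c4∈{2}] nothing but 2 survives at r3c4, so r3c4=2.
Step 5. [r4c4∈{3}] r4c4 has the single candidate 3, so r4c4=3.
Step 6. [r2c2∈{2}] r2c2 is down to just 2. So r2c2=2.
Step 7. [r1c2∈{3}] r1c2 is down to just 3. So r1c2=3.
Step 8. [r2c1∈{4}] only 4 remains possible at r2c1. So r2c1=4.
Step 9. [r1c4∈{4}] nothing but 4 survives at r1c4. So r1c4=4.
Step 10. [r4c3∈{1}] r4c3 is down to just 1 ⇒ r4c3=1.
Step 11. [r3c2∈{1}] r3c2 has the single candidate 1 ⇒ r3c2=1.

Answer: 1 3 2 4 / 4 2 3 1 / 3 1 4 2 / 2 4 1 3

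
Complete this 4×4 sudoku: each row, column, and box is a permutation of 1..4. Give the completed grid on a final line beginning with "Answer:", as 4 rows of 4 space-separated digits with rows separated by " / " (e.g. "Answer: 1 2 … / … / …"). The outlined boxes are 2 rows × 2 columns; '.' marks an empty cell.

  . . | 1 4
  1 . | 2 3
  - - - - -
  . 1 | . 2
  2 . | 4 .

Step 1. [r1c1∈{3}] r1c1 has the single candidate 3, so r1c1=3.
Step 2. [r4c2∈{3}] nothing but 3 survives at r4c2, so r4c2=3.
Step 3. [r2c2∈{4}] nothing but 4 survives at r2c2, so r2c2=4.
Step 4. [r3c1∈{4}] r3c1 has the single candidate 4 ⇒ r3c1=4.
Step 5. [r1c2∈{2}] only 2 remains possible at r1c2. So r1c2=2.
Step 6. [r3c3∈{3}] nothing but 3 survives at r3c3, so r3c3=3.
Step 7. [r4c4∈{1}] r4c4 has the single candidate 1 ⇒ r4c4=1.

Answer: 3 2 1 4 / 1 4 2 3 / 4 1 3 2 / 2 3 4 1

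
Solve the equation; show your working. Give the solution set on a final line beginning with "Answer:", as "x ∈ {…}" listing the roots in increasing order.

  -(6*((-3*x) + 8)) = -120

Step 1. [-(6*((-3*x) + 8)) = -120] leading − — multiply by −1 ⇒ neg: 6*((-3*x) + 8) = 120.
Step 2. [6*((-3*x) + 8) = 120] leading coefficient 6: divide by 6 ⇒ div: (-3*x) + 8 = 20.
Step 3. [(-3*x) + 8 = 20] +8 is outermost — subtract 8 both sides, so sub: -3*x = 12.
Step 4. [-3*x = 12] divide by the outer -3 ⇒ div: x = -4.

Answer: x ∈ {-4}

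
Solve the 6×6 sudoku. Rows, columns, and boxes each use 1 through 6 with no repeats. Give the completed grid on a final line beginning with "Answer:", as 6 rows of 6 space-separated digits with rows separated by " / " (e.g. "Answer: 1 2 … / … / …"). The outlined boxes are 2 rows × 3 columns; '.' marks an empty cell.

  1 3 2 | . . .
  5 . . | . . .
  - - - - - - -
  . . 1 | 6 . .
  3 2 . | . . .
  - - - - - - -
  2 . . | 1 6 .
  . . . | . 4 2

Step 1. [r4c3∈{4,5,6}] row 4 places 6 nowhere but r4c3, so r4c3=6.
Step 2. [r3c2∈{4,5}] 5 has one home in box 3: r3c2. So r3c2=5.
Step 3. [r2c3∈{4}] r2c3's peers cover all but 4, so r2c3=4.
Step 4. [r1c6∈{4,5,6}] across row 1, 6 lands solely at r1c6, so r1c6=6.
Step 5. [r1c4∈{4,5}] r1c4 is the only open cell in row 1 admitting 4 ⇒ r1c4=4.
Step 6. [r4c6∈{1,4,5}] across row 4, 4 lands solely at r4c6, so r4c6=4.
Step 7. [r5c6∈{3,5}] across col 6, 5 lands solely at r5c6. So r5c6=5.
Step 8. [r3c6∈{3}] r3c6 is down to just 3. So r3c6=3.
Step 9. [r2c5∈{1,2,3}] in col 5, 3 fits only at r2c5, so r2c5=3.
Step 10. [r4c4∈{5}] r4c4 is down to just 5 ⇒ r4c4=5.
Step 11. [r6c4∈{3}] nothing but 3 survives at r6c4. So r6c4=3.
Step 12. [r6c2∈{1,6}] in row 6, 1 fits only at r6c2, so r6c2=1.
Step 13. [r2c2∈{6}] r2c2 is down to just 6 ⇒ r2c2=6.
Step 14. [r6c3∈{5}] only 5 remains possible at r6c3 ⇒ r6c3=5.
Step 15. [r2c4∈{2}] only 2 remains possible at r2c4 ⇒ r2c4=2.
Step 16. [r1c5∈{5}] r1c5's peers cover all but 5. So r1c5=5.
Step 17. [r5c2∈{4}] nothing but 4 survives at r5c2, so r5c2=4.
Step 18. [r3c5∈{2}] only 2 remains possible at r3c5. So r3c5=2.
Step 19. [r6c1∈{6}] r6c1 is down to just 6, so r6c1=6.
Step 20. [r3c1∈{4}] r3c1 has the single candidate 4 ⇒ r3c1=4.
Step 21. [r5c3∈{3}] nothing but 3 survives at r5c3 ⇒ r5c3=3.
Step 22. [r4c5∈{1}] r4c5 has the single candidate 1, so r4c5=1.
Step 23. [r2c6∈{1}] r2c6's peers cover all but 1, so r2c6=1.

Answer: 1 3 2 4 5 6 / 5 6 4 2 3 1 / 4 5 1 6 2 3 / 3 2 6 5 1 4 / 2 4 3 1 6 5 / 6 1 5 3 4 2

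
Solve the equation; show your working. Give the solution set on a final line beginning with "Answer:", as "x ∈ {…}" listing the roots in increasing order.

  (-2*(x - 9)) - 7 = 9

Step 1. [(-2*(x - 9)) - 7 = 9] the outer -7 inverts by adding 7. So sub: -2*(x - 9) = 16.
Step 2. [-2*(x - 9) = 16] -2·(inner) — divide through by -2. So div: x - 9 = -8.
Step 3. [x - 9 = -8] the outer -9 inverts by adding 9 ⇒ sub: x = 1.

Answer: x ∈ {1}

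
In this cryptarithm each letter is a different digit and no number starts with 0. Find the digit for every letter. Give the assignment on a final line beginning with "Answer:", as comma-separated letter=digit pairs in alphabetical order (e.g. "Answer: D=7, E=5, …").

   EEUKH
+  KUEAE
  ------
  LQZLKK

Step 1. [col 1: H + E ≡ K (mod 10)] H=3 is one option consistent with column 1 (H + E ≡ K (mod 10), carry-in 0) — take it. So H=3.
Step 2. [col 1: H + E ≡ K (mod 10)] column 1 (H + E ≡ K (mod 10), carry-in 0) doesn't pin K yet; pick K=8 and continue, so K=8.
Step 3. [col 1: H + E ≡ K (mod 10)] from column 1 (H=3, K=8, carry-in 0, digits 3,8 already taken and all letters distinct): E must equal 5 ⇒ E=5.
Step 4. [col 2: K + A ≡ K (mod 10)] in column 2 we have K+A≡K with carry-in 0; given K=8 and digits 3,5,8 already taken and all letters distinct, that pins A to 0. So A=0.
Step 5. [col 3: U + E ≡ L (mod 10)] no forcing yet in column 3 (carry-in 0); L=1 is free and consistent — try it, so L=1.
Step 6. [col 3: U + E ≡ L (mod 10)] column 3 reads U+E+carry(0)=L with E=5, L=1; with digits 0,1,3,5,8 already taken and all letters distinct, the only value for U is 6 ⇒ U=6.
Step 7. [col 4: E + U ≡ Z (mod 10)] in column 4 we have E+U≡Z with carry-in 1; given E=5, U=6 and digits 0,1,3,5,6,8 already taken and all letters distinct, that pins Z to 2. So Z=2.
Step 8. [col 5: E + K ≡ Q (mod 10)] column 5 reads E+K+carry(1)=Q with E=5, K=8; with digits 0,1,2,3,5,6,8 already taken and all letters distinct, the only value for Q is 4. So Q=4.

Answer: A=0, E=5, H=3, K=8, L=1, Q=4, U=6, Z=2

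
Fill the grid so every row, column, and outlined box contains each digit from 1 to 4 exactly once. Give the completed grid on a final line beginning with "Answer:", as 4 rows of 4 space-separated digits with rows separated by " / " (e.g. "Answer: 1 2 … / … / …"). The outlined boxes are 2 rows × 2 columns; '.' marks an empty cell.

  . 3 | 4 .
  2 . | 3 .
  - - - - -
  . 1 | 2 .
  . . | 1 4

Step 1. [r3c1∈{3,4}] r3c1 is the only open cell in row 3 admitting 4 ⇒ r3c1=4.
Step 2. [r1c4∈{1,2}] across row 1, 2 lands solely at r1c4, so r1c4=2.
Step 3. [r4c1∈{3}] r4c1's peers cover all but 3. So r4c1=3.
Step 4. [r3c4∈{3}] r3c4 has the single candidate 3, so r3c4=3.
Step 5. [r2c4∈{1}] nothing but 1 survives at r2c4 ⇒ r2c4=1.
Step 6. [r1c1∈{1}] only 1 remains possible at r1c1 ⇒ r1c1=1.
Step 7. [r2c2∈{4}] r2c2's peers cover all but 4, so r2c2=4.
Step 8. [r4c2∈{2}] nothing but 2 survives at r4c2, so r4c2=2.

Answer: 1 3 4 2 / 2 4 3 1 / 4 1 2 3 / 3 2 1 4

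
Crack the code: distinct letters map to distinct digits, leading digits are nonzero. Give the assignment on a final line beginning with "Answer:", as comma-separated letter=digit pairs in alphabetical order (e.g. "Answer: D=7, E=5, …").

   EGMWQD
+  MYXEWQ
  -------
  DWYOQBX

Step 1. [col 1: D + Q ≡ X (mod 10)] no forcing yet in column 1 (carry-in 0); D=1 is free and consistent — try it ⇒ D=1.
Step 2. [col 1: D + Q ≡ X (mod 10)] no forcing yet in column 1 (carry-in 0); Q=5 is free and consistent — try it, so Q=5.
Step 3. [col 1: D + Q ≡ X (mod 10)] from column 1 (D=1, Q=5, carry-in 0, digits 1,5 already taken and all letters distinct): X must equal 6, so X=6.
Step 4. [col 2: Q + W ≡ B (mod 10)] several values work for B in column 2 (Q + W ≡ B (mod 10), carry-in 0); try B=7, so B=7.
Step 5. [col 2: Q + W ≡ B (mod 10)] in column 2 we have Q+W≡B with carry-in 0; given Q=5, B=7 and digits 1,5,6,7 already taken and all letters distinct, that pins W to 2. So W=2.
Step 6. [col 3: W + E ≡ Q (mod 10)] column 3 reads W+E+carry(0)=Q with W=2, Q=5; with digits 1,2,5,6,7 already taken and all letters distinct, the only value for E is 3. So E=3.
Step 7. [col 4: M + X ≡ O (mod 10)] no forcing yet in column 4 (carry-in 0); M=8 is free and consistent — try it ⇒ M=8.
Step 8. [col 4: M + X ≡ O (mod 10)] column 4 reads M+X+carry(0)=O with M=8, X=6; with digits 1,2,3,5,6,7,8 already taken and all letters distinct, the only value for O is 4, so O=4.
Step 9. [col 5: G + Y ≡ Y (mod 10)] column 5: given nothing yet, carry-in 1, and digits 1,2,3,4,5,6,7,8 already taken and all letters distinct, G+Y≡Y (mod 10) forces G=9 ⇒ G=9.
Step 10. [col 5: G + Y ≡ Y (mod 10)] in column 5 we have G+Y≡Y with carry-in 1; given G=9 and digits 1,2,3,4,5,6,7,8,9 already taken and all letters distinct, that pins Y to 0. So Y=0.

Answer: B=7, D=1, E=3, G=9, M=8, O=4, Q=5, W=2, X=6, Y=0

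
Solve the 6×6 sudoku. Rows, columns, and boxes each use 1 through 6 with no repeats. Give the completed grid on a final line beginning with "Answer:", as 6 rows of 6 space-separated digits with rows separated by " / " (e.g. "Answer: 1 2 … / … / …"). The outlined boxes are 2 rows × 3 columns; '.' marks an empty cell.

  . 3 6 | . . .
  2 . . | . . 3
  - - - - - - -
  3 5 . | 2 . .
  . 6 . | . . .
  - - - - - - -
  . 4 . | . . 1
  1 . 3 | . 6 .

Step 1. [r4c1∈{4}] r4c1 is down to just 4, so r4c1=4.
Step 2. [r1c1∈{5}] r1c1 is down to just 5, so r1c1=5.
Step 3. [r4c6∈{5}] r4c6 is down to just 5. So r4c6=5.
Step 4. [r6c4∈{4,5}] r6c4 is the only open cell in row 6 admitting 5. So r6c4=5.
Step 5. [r6c6∈{2,4}] 4 has one home in row 6: r6c6. So r6c6=4.
Step 6. [r5c5∈{2,3}] box 6 places 2 nowhere but r5c5. So r5c5=2.
Step 7. [r2c3∈{1,4}] across col 3, 4 lands solely at r2c3 ⇒ r2c3=4.
Step 8. [r3c3∈{1}] nothing but 1 survives at r3c3, so r3c3=1.
Step 9. [r2c2∈{1}] r2c2's peers cover all but 1, so r2c2=1.
Step 10. [r1c4∈{1,4}] r1c4 is the only open cell in col 4 admitting 4. So r1c4=4.
Step 11. [r4c5∈{1,3}] across col 5, 3 lands solely at r4c5. So r4c5=3.
Step 12. [r2c5∈{5}] r2c5's peers cover all but 5 ⇒ r2c5=5.
Step 13. [r5c1∈{6}] r5c1 is down to just 6, so r5c1=6.
Step 14. [r3c6∈{6}] r3c6's peers cover all but 6 ⇒ r3c6=6.
Step 15. [r1c6∈{2}] r1c6's peers cover all but 2. So r1c6=2.
Step 16. [r2c4∈{6}] r2c4 has the single candidate 6, so r2c4=6.
Step 17. [r6c2∈{2}] r6c2's peers cover all but 2, so r6c2=2.
Step 18. [r3c5∈{4}] r3c5 has the single candidate 4 ⇒ r3c5=4.
Step 19. [r4c3∈{2}] r4c3 is down to just 2, so r4c3=2.
Step 20. [r4c4∈{1}] nothing but 1 survives at r4c4 ⇒ r4c4=1.
Step 21. [r1c5∈{1}] only 1 remains possible at r1c5. So r1c5=1.
Step 22. [r5c3∈{5}] r5c3 is down to just 5, so r5c3=5.
Step 23. [r5c4∈{3}] r5c4's peers cover all but 3, so r5c4=3.

Answer: 5 3 6 4 1 2 / 2 1 4 6 5 3 / 3 5 1 2 4 6 / 4 6 2 1 3 5 / 6 4 5 3 2 1 / 1 2 3 5 6 4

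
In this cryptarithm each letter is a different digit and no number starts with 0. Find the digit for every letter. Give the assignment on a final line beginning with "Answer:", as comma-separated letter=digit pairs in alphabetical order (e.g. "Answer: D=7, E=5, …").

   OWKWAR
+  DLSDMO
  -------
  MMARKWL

Step 1. [col 1: R + O ≡ L (mod 10)] several values work for O in column 1 (R + O ≡ L (mod 10), carry-in 0); try O=6, so O=6.
Step 2. [M] adding two 6-digit numbers gives at most 6+1 digits, and here it does — M is that final carry and must be 1, so M=1.
Step 3. [col 1: R + O ≡ L (mod 10)] R=3 is one option consistent with column 1 (R + O ≡ L (mod 10), carry-in 0) — take it ⇒ R=3.
Step 4. [col 1: R + O ≡ L (mod 10)] from column 1 (R=3, O=6, carry-in 0, digits 1,3,6 already taken and all letters distinct): L must equal 9, so L=9.
Step 5. [col 2: A + M ≡ W (mod 10)] column 2 (A + M ≡ W (mod 10), carry-in 0) doesn't pin A yet; pick A=7 and continue. So A=7.
Step 6. [col 2: A + M ≡ W (mod 10)] column 2: given A=7, M=1, carry-in 0, and digits 1,3,6,7,9 already taken and all letters distinct, A+M≡W (mod 10) forces W=8, so W=8.
Step 7. [col 3: W + D ≡ K (mod 10)] column 3 (W + D ≡ K (mod 10), carry-in 0) doesn't pin K yet; pick K=2 and continue. So K=2.
Step 8. [col 3: W + D ≡ K (mod 10)] in column 3 we have W+D≡K with carry-in 0; given W=8, K=2 and digits 1,2,3,6,7,8,9 already taken and all letters distinct, that pins D to 4 ⇒ D=4.
Step 9. [col 4: K + S ≡ R (mod 10)] column 4: given K=2, R=3, carry-in 1, and digits 1,2,3,4,6,7,8,9 already taken and all letters distinct, K+S≡R (mod 10) forces S=0 ⇒ S=0.

Answer: A=7, D=4, K=2, L=9, M=1, O=6, R=3, S=0, W=8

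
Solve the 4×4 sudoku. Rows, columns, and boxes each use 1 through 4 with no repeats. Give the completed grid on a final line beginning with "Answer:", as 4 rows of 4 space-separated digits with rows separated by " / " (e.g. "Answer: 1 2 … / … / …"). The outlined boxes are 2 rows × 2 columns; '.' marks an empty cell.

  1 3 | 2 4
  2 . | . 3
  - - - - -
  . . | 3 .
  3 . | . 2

Step 1. [r3c2∈{1,2,4}] 2 has one home in row 3: r3c2. So r3c2=2.
Step 2. [r4c2∈{1,4}] across col 2, 1 lands solely at r4c2, so r4c2=1.
Step 3. [r2c2∈{4}] only 4 remains possible at r2c2, so r2c2=4.
Step 4. [r2c3∈{1}] r2c3 is down to just 1 ⇒ r2c3=1.
Step 5. [r3c1∈{4}] only 4 remains possible at r3c1 ⇒ r3c1=4.
Step 6. [r4c3∈{4}] only 4 remains possible at r4c3, so r4c3=4.
Step 7. [r3c4∈{1}] r3c4's peers cover all but 1, so r3c4=1.

Answer: 1 3 2 4 / 2 4 1 3 / 4 2 3 1 / 3 1 4 2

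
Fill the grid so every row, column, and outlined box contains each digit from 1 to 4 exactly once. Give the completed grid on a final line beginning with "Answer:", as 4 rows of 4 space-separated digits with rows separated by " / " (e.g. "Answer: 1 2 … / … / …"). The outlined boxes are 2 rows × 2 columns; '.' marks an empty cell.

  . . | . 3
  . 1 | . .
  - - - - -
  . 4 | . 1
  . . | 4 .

Step 1. [r1c2∈{2}] r1c2 is down to just 2 ⇒ r1c2=2.
Step 2. [r4c4∈{2}] r4c4 is down to just 2. So r4c4=2.
Step 3. [r2c1∈{3,4}] in row 2, 3 fits only at r2c1 ⇒ r2c1=3.
Step 4. [r1c1∈{4}] r1c1 has the single candidate 4, so r1c1=4.
Step 5. [r1c3∈{1}] nothing but 1 survives at r1c3. So r1c3=1.
Step 6. [r4c2∈{3}] r4c2 is down to just 3, so r4c2=3.
Step 7. [r2c3∈{2}] nothing but 2 survives at r2c3, so r2c3=2.
Step 8. [r2c4∈{4}] r2c4's peers cover all but 4 ⇒ r2c4=4.
Step 9. [r3c1∈{2}] nothing but 2 survives at r3c1, so r3c1=2.
Step 10. [r4c1∈{1}] nothing but 1 survives at r4c1 ⇒ r4c1=1.
Step 11. [r3c3∈{3}] nothing but 3 survives at r3c3, so r3c3=3.

Answer: 4 2 1 3 / 3 1 2 4 / 2 4 3 1 / 1 3 4 2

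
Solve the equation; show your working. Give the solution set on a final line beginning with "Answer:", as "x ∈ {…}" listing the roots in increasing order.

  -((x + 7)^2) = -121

Step 1. [-((x + 7)^2) = -121] LHS negated; negate both sides, so neg: (x + 7)^2 = 121.
Step 2. [(x + 7)^2 = 121] √ both sides: 121 ≥ 0 gives two branches, so sqrt: x + 7 = 11 or -11.
Step 3. [x + 7 = 11 or -11] peel the +7: subtract 7 from each side, so sub: x = 4 or -18.

Answer: x ∈ {-18, 4}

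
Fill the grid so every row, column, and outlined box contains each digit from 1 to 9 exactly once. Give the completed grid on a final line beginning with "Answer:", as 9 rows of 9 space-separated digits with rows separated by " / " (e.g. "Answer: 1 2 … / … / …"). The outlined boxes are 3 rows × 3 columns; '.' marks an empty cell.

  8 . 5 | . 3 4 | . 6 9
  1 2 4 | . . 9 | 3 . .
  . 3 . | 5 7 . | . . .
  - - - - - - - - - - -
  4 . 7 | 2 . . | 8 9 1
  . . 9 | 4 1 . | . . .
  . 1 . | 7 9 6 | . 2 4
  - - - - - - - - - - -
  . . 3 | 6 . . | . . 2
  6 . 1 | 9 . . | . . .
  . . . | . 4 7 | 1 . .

Step 1. [r3c9∈{8}] r3c9 is down to just 8. So r3c9=8.
Step 2. [r7c1∈{5,7,9}] across col 1, 7 lands solely at r7c1 ⇒ r7c1=7.
Step 3. [r6c7∈{5}] only 5 remains possible at r6c7. So r6c7=5.
Step 4. [r5c6∈{3,5,8}] across box 5, 8 lands solely at r5c6. So r5c6=8.
Step 5. [r9c4∈{3,8}] across col 4, 3 lands solely at r9c4 ⇒ r9c4=3.
Step 6. [r4c5∈{5}] r4c5's peers cover all but 5, so r4c5=5.
Step 7. [r7c5∈{8}] nothing but 8 survives at r7c5. So r7c5=8.
Step 8. [r5c7∈{6,7}] across col 7, 6 lands solely at r5c7 ⇒ r5c7=6.
Step 9. [r5c2∈{5}] r5c2 is down to just 5 ⇒ r5c2=5.
Step 10. [r9c1∈{2,5,9}] r9c1 is the only open cell in col 1 admitting 5, so r9c1=5.
Step 11. [r9c8∈{8}] r9c8 has the single candidate 8 ⇒ r9c8=8.
Step 12. [r3c6∈{1,2}] across box 2, 2 lands solely at r3c6. So r3c6=2.
Step 13. [r8c6∈{5}] r8c6's peers cover all but 5, so r8c6=5.
Step 14. [r3c7∈{4}] only 4 remains possible at r3c7, so r3c7=4.
Step 15. [r8c7∈{7}] nothing but 7 survives at r8c7. So r8c7=7.
Step 16. [r2c9∈{5,7}] across col 9, 5 lands solely at r2c9 ⇒ r2c9=5.
Step 17. [r8c9∈{3}] only 3 remains possible at r8c9. So r8c9=3.
Step 18. [r8c8∈{4}] only 4 remains possible at r8c8, so r8c8=4.
Step 19. [r5c8∈{3,7}] r5c8 is the only open cell in col 8 admitting 3. So r5c8=3.
Step 20. [r7c7∈{9}] r7c7 has the single candidate 9 ⇒ r7c7=9.
Step 21. [r6c1∈{3}] only 3 remains possible at r6c1. So r6c1=3.
Step 22. [r6c3∈{8}] nothing but 8 survives at r6c3 ⇒ r6c3=8.
Step 23. [r4c2∈{6}] only 6 remains possible at r4c2. So r4c2=6.
Step 24. [r1c4∈{1}] r1c4 has the single candidate 1 ⇒ r1c4=1.
Step 25. [r7c8∈{5}] r7c8 has the single candidate 5 ⇒ r7c8=5.
Step 26. [r1c2∈{7}] only 7 remains possible at r1c2, so r1c2=7.
Step 27. [r8c5∈{2}] nothing but 2 survives at r8c5, so r8c5=2.
Step 28. [r9c9∈{6}] nothing but 6 survives at r9c9 ⇒ r9c9=6.
Step 29. [r3c3∈{6}] r3c3 is down to just 6 ⇒ r3c3=6.
Step 30. [r3c8∈{1}] only 1 remains possible at r3c8. So r3c8=1.
Step 31. [r9c3∈{2}] nothing but 2 survives at r9c3 ⇒ r9c3=2.
Step 32. [r2c5∈{6}] r2c5 is down to just 6. So r2c5=6.
Step 33. [r2c8∈{7}] only 7 remains possible at r2c8 ⇒ r2c8=7.
Step 34. [r2c4∈{8}] only 8 remains possible at r2c4. So r2c4=8.
Step 35. [r7c2∈{4}] only 4 remains possible at r7c2. So r7c2=4.
Step 36. [r4c6∈{3}] only 3 remains possible at r4c6 ⇒ r4c6=3.
Step 37. [r5c1∈{2}] only 2 remains possible at r5c1 ⇒ r5c1=2.
Step 38. [r1c7∈{2}] r1c7 is down to just 2 ⇒ r1c7=2.
Step 39. [r8c2∈{8}] r8c2 is down to just 8. So r8c2=8.
Step 40. [r5c9∈{7}] r5c9's peers cover all but 7 ⇒ r5c9=7.
Step 41. [r7c6∈{1}] r7c6's peers cover all but 1. So r7c6=1.
Step 42. [r9c2∈{9}] only 9 remains possible at r9c2, so r9c2=9.
Step 43. [r3c1∈{9}] r3c1's peers cover all but 9, so r3c1=9.

Answer: 8 7 5 1 3 4 2 6 9 / 1 2 4 8 6 9 3 7 5 / 9 3 6 5 7 2 4 1 8 / 4 6 7 2 5 3 8 9 1 / 2 5 9 4 1 8 6 3 7 / 3 1 8 7 9 6 5 2 4 / 7 4 3 6 8 1 9 5 2 / 6 8 1 9 2 5 7 4 3 / 5 9 2 3 4 7 1 8 6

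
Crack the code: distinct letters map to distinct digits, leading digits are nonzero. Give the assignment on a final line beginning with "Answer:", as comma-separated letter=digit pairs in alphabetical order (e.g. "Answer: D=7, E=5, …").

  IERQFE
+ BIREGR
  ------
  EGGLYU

Step 1. [col 1: E + R ≡ U (mod 10)] several values work for R in column 1 (E + R ≡ U (mod 10), carry-in 0); try R=8 ⇒ R=8.
Step 2. [col 1: E + R ≡ U (mod 10)] no forcing yet in column 1 (carry-in 0); U=2 is free and consistent — try it, so U=2.
Step 3. [col 1: E + R ≡ U (mod 10)] column 1: given R=8, U=2, carry-in 0, and digits 2,8 already taken and all letters distinct, E+R≡U (mod 10) forces E=4. So E=4.
Step 4. [col 2: F + G ≡ Y (mod 10)] no forcing yet in column 2 (carry-in 1); F=0 is free and consistent — try it. So F=0.
Step 5. [col 2: F + G ≡ Y (mod 10)] no forcing yet in column 2 (carry-in 1); Y=7 is free and consistent — try it. So Y=7.
Step 6. [col 2: F + G ≡ Y (mod 10)] from column 2 (F=0, Y=7, carry-in 1, digits 0,2,4,7,8 already taken and all letters distinct): G must equal 6. So G=6.
Step 7. [col 3: Q + E ≡ L (mod 10)] column 3 (Q + E ≡ L (mod 10), carry-in 0) doesn't pin L yet; pick L=9 and continue, so L=9.
Step 8. [col 3: Q + E ≡ L (mod 10)] column 3: given E=4, L=9, carry-in 0, and digits 0,2,4,6,7,8,9 already taken and all letters distinct, Q+E≡L (mod 10) forces Q=5 ⇒ Q=5.
Step 9. [col 5: E + I ≡ G (mod 10)] from column 5 (E=4, G=6, carry-in 1, digits 0,2,4,5,6,7,8,9 already taken and all letters distinct): I must equal 1 ⇒ I=1.
Step 10. [col 6: I + B ≡ E (mod 10)] in column 6 we have I+B≡E with carry-in 0; given I=1, E=4 and digits 0,1,2,4,5,6,7,8,9 already taken and all letters distinct, that pins B to 3, so B=3.

Answer: B=3, E=4, F=0, G=6, I=1, L=9, Q=5, R=8, U=2, Y=7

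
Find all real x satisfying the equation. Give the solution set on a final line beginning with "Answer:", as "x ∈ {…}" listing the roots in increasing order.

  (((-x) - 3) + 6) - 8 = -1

Step 1. [(((-x) - 3) + 6) - 8 = -1] add 8: x sits inside (… - 8) ⇒ sub: ((-x) - 3) + 6 = 7.
Step 2. [((-x) - 3) + 6 = 7] +6 is outermost — subtract 6 both sides. So sub: (-x) - 3 = 1.
Step 3. [(-x) - 3 = 1] 3 comes off first (add 3) ⇒ sub: -x = 4.
Step 4. [-x = 4] leading − — multiply by −1. So neg: x = -4.

Answer: x ∈ {-4}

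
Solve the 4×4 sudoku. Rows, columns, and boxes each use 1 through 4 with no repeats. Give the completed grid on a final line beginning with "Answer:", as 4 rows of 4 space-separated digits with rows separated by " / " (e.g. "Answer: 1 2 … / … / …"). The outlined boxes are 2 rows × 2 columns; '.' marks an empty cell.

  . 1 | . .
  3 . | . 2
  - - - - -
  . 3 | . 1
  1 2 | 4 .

Step 1. [r1c4∈{3,4}] r1c4 is the only open cell in col 4 admitting 4. So r1c4=4.
Step 2. [r2c2∈{4}] only 4 remains possible at r2c2, so r2c2=4.
Step 3. [r1c1∈{2}] r1c1 is down to just 2. So r1c1=2.
Step 4. [r3c3∈{2}] r3c3 is down to just 2 ⇒ r3c3=2.
Step 5. [r4c4∈{3}] only 3 remains possible at r4c4. So r4c4=3.
Step 6. [r3c1∈{4}] nothing but 4 survives at r3c1, so r3c1=4.
Step 7. [r2c3∈{1}] r2c3's peers cover all but 1. So r2c3=1.
Step 8. [r1c3∈{3}] nothing but 3 survives at r1c3. So r1c3=3.

Answer: 2 1 3 4 / 3 4 1 2 / 4 3 2 1 / 1 2 4 3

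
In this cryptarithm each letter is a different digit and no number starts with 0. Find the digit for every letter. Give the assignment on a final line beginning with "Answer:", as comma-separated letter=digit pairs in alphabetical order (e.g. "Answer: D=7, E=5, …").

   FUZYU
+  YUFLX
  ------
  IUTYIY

Step 1. [I] I is the leading digit of a 6-digit sum of two 5-digit numbers; the final carry is exactly 1, so I=1.
Step 2. [col 1: U + X ≡ Y (mod 10)] column 1 (U + X ≡ Y (mod 10), carry-in 0) doesn't pin Y yet; pick Y=6 and continue ⇒ Y=6.
Step 3. [col 1: U + X ≡ Y (mod 10)] no forcing yet in column 1 (carry-in 0); U=4 is free and consistent — try it ⇒ U=4.
Step 4. [col 1: U + X ≡ Y (mod 10)] column 1: given U=4, Y=6, carry-in 0, and digits 1,4,6 already taken and all letters distinct, U+X≡Y (mod 10) forces X=2 ⇒ X=2.
Step 5. [col 2: Y + L ≡ I (mod 10)] from column 2 (Y=6, I=1, carry-in 0, digits 1,2,4,6 already taken and all letters distinct): L must equal 5. So L=5.
Step 6. [col 3: Z + F ≡ Y (mod 10)] no forcing yet in column 3 (carry-in 1); Z=7 is free and consistent — try it, so Z=7.
Step 7. [col 3: Z + F ≡ Y (mod 10)] column 3 reads Z+F+carry(1)=Y with Z=7, Y=6; with digits 1,2,4,5,6,7 already taken and all letters distinct, the only value for F is 8 ⇒ F=8.
Step 8. [col 4: U + U ≡ T (mod 10)] column 4: given U=4, carry-in 1, and digits 1,2,4,5,6,7,8 already taken and all letters distinct, U+U≡T (mod 10) forces T=9. So T=9.

Answer: F=8, I=1, L=5, T=9, U=4, X=2, Y=6, Z=7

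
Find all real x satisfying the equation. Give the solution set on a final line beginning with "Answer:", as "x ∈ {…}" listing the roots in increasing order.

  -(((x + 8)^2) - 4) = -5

Step 1. [-(((x + 8)^2) - 4) = -5] flip signs both sides. So neg: ((x + 8)^2) - 4 = 5.
Step 2. [((x + 8)^2) - 4 = 5] add 4: x sits inside (… - 4). So sub: (x + 8)^2 = 9.
Step 3. [(x + 8)^2 = 9] LHS squared, RHS 9 ≥ 0: apply √ (±). So sqrt: x + 8 = 3 or -3.
Step 4. [x + 8 = 3 or -3] 8 comes off first (subtract 8). So sub: x = -5 or -11.

Answer: x ∈ {-11, -5}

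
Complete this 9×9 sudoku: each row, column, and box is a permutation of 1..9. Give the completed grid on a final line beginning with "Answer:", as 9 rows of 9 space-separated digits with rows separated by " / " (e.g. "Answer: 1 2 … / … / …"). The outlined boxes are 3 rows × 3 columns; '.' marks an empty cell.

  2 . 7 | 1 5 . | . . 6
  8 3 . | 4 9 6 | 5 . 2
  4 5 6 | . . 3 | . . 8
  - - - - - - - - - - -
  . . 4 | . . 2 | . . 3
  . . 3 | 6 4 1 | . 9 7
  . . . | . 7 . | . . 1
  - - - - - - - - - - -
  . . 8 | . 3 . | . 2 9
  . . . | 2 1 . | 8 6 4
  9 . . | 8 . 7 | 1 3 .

Step 1. [r6c3∈{2,5,9}] 9 has one home in col 3: r6c3, so r6c3=9.
Step 2. [r7c4∈{5}] nothing but 5 survives at r7c4, so r7c4=5.
Step 3. [r8c2∈{7}] r8c2's peers cover all but 7 ⇒ r8c2=7.
Step 4. [r2c8∈{1,7}] row 2 places 7 nowhere but r2c8 ⇒ r2c8=7.
Step 5. [r9c2∈{2,4,6}] r9c2 is the only open cell in row 9 admitting 4. So r9c2=4.
Step 6. [r4c7∈{6}] r4c7 has the single candidate 6 ⇒ r4c7=6.
Step 7. [r6c6∈{5,8}] across col 6, 5 lands solely at r6c6, so r6c6=5.
Step 8. [r5c2∈{2,8}] row 5 places 8 nowhere but r5c2. So r5c2=8.
Step 9. [r4c8∈{5,8}] 5 has one home in col 8: r4c8, so r4c8=5.
Step 10. [r1c8∈{4}] nothing but 4 survives at r1c8, so r1c8=4.
Step 11. [r6c1∈{6}] r6c1's peers cover all but 6 ⇒ r6c1=6.
Step 12. [r7c1∈{1}] only 1 remains possible at r7c1, so r7c1=1.
Step 13. [r8c3∈{5}] nothing but 5 survives at r8c3 ⇒ r8c3=5.
Step 14. [r1c7∈{3,9}] r1c7 is the only open cell in row 1 admitting 3, so r1c7=3.
Step 15. [r6c7∈{2,4}] in row 6, 4 fits only at r6c7. So r6c7=4.
Step 16. [r7c2∈{6}] only 6 remains possible at r7c2, so r7c2=6.
Step 17. [r4c1∈{7}] only 7 remains possible at r4c1. So r4c1=7.
Step 18. [r5c1∈{5}] nothing but 5 survives at r5c1 ⇒ r5c1=5.
Step 19. [r1c2∈{9}] only 9 remains possible at r1c2 ⇒ r1c2=9.
Step 20. [r9c5∈{6}] nothing but 6 survives at r9c5 ⇒ r9c5=6.
Step 21. [r8c1∈{3}] nothing but 3 survives at r8c1, so r8c1=3.
Step 22. [r4c4∈{9}] only 9 remains possible at r4c4 ⇒ r4c4=9.
Step 23. [r6c4∈{3}] nothing but 3 survives at r6c4, so r6c4=3.
Step 24. [r3c5∈{2}] nothing but 2 survives at r3c5 ⇒ r3c5=2.
Step 25. [r7c7∈{7}] r7c7's peers cover all but 7 ⇒ r7c7=7.
Step 26. [r9c3∈{2}] nothing but 2 survives at r9c3, so r9c3=2.
Step 27. [r9c9∈{5}] only 5 remains possible at r9c9, so r9c9=5.
Step 28. [r2c3∈{1}] nothing but 1 survives at r2c3. So r2c3=1.
Step 29. [r3c7∈{9}] r3c7 has the single candidate 9 ⇒ r3c7=9.
Step 30. [r3c8∈{1}] r3c8 is down to just 1. So r3c8=1.
Step 31. [r5c7∈{2}] r5c7 has the single candidate 2, so r5c7=2.
Step 32. [r6c8∈{8}] only 8 remains possible at r6c8, so r6c8=8.
Step 33. [r4c5∈{8}] r4c5 is down to just 8, so r4c5=8.
Step 34. [r6c2∈{2}] r6c2's peers cover all but 2 ⇒ r6c2=2.
Step 35. [r7c6∈{4}] nothing but 4 survives at r7c6. So r7c6=4.
Step 36. [r1c6∈{8}] only 8 remains possible at r1c6. So r1c6=8.
Step 37. [r3c4∈{7}] r3c4 has the single candidate 7 ⇒ r3c4=7.
Step 38. [r4c2∈{1}] r4c2 has the single candidate 1. So r4c2=1.
Step 39. [r8c6∈{9}] r8c6 has the single candidate 9, so r8c6=9.

Answer: 2 9 7 1 5 8 3 4 6 / 8 3 1 4 9 6 5 7 2 / 4 5 6 7 2 3 9 1 8 / 7 1 4 9 8 2 6 5 3 / 5 8 3 6 4 1 2 9 7 / 6 2 9 3 7 5 4 8 1 / 1 6 8 5 3 4 7 2 9 / 3 7 5 2 1 9 8 6 4 / 9 4 2 8 6 7 1 3 5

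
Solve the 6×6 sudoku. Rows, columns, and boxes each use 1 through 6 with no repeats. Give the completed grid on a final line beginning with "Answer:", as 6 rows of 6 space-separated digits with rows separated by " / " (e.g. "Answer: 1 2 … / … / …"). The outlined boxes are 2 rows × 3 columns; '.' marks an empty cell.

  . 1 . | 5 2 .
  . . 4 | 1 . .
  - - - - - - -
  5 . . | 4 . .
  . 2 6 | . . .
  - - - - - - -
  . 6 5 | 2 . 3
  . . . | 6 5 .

Step 1. [r3c2∈{3}] nothing but 3 survives at r3c2. So r3c2=3.
Step 2. [r2c6∈{6}] only 6 remains possible at r2c6. So r2c6=6.
Step 3. [r3c3∈{1}] only 1 remains possible at r3c3, so r3c3=1.
Step 4. [r6c2∈{4}] r6c2's peers cover all but 4. So r6c2=4.
Step 5. [r6c6∈{1}] nothing but 1 survives at r6c6, so r6c6=1.
Step 6. [r1c3∈{3}] r1c3 has the single candidate 3, so r1c3=3.
Step 7. [r4c4∈{3}] nothing but 3 survives at r4c4. So r4c4=3.
Step 8. [r6c1∈{2,3}] r6c1 is the only open cell in row 6 admitting 3. So r6c1=3.
Step 9. [r2c2∈{5}] only 5 remains possible at r2c2. So r2c2=5.
Step 10. [r2c1∈{2}] r2c1 is down to just 2 ⇒ r2c1=2.
Step 11. [r3c5∈{6}] r3c5 has the single candidate 6, so r3c5=6.
Step 12. [r2c5∈{3}] r2c5 has the single candidate 3. So r2c5=3.
Step 13. [r6c3∈{2}] r6c3's peers cover all but 2, so r6c3=2.
Step 14. [r3c6∈{2}] r3c6 has the single candidate 2. So r3c6=2.
Step 15. [r1c6∈{4}] r1c6 is down to just 4 ⇒ r1c6=4.
Step 16. [r5c5∈{4}] nothing but 4 survives at r5c5 ⇒ r5c5=4.
Step 17. [r4c6∈{5}] r4c6's peers cover all but 5 ⇒ r4c6=5.
Step 18. [r4c5∈{1}] nothing but 1 survives at r4c5. So r4c5=1.
Step 19. [r5c1∈{1}] r5c1 has the single candidate 1, so r5c1=1.
Step 20. [r4c1∈{4}] nothing but 4 survives at r4c1 ⇒ r4c1=4.
Step 21. [r1c1∈{6}] r1c1 has the single candidate 6 ⇒ r1c1=6.

Answer: 6 1 3 5 2 4 / 2 5 4 1 3 6 / 5 3 1 4 6 2 / 4 2 6 3 1 5 / 1 6 5 2 4 3 / 3 4 2 6 5 1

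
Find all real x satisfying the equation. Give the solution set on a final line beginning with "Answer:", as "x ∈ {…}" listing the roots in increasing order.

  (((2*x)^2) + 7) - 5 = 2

Step 1. [(((2*x)^2) + 7) - 5 = 2] the outer -5 inverts by adding 5, so sub: ((2*x)^2) + 7 = 7.
Step 2. [((2*x)^2) + 7 = 7] subtract 7: x sits inside (… + 7), so sub: (2*x)^2 = 0.
Step 3. [(2*x)^2 = 0] 0 ≥ 0, LHS is (·)² — take ±√ ⇒ sqrt: 2*x = 0.
Step 4. [2*x = 0] LHS = 2·(…); ÷2 both sides. So div: x = 0.

Answer: x ∈ {0}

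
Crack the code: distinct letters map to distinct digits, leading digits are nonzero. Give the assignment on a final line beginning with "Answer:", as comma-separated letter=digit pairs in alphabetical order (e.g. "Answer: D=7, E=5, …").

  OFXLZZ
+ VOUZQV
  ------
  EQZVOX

Step 1. [col 1: Z + V ≡ X (mod 10)] column 1 (Z + V ≡ X (mod 10), carry-in 0) doesn't pin X yet; pick X=0 and continue ⇒ X=0.
Step 2. [col 1: Z + V ≡ X (mod 10)] V=2 is one option consistent with column 1 (Z + V ≡ X (mod 10), carry-in 0) — take it. So V=2.
Step 3. [col 1: Z + V ≡ X (mod 10)] column 1: given V=2, X=0, carry-in 0, and digits 0,2 already taken and all letters distinct, Z+V≡X (mod 10) forces Z=8. So Z=8.
Step 4. [col 2: Z + Q ≡ O (mod 10)] Q=5 is one option consistent with column 2 (Z + Q ≡ O (mod 10), carry-in 1) — take it, so Q=5.
Step 5. [col 2: Z + Q ≡ O (mod 10)] column 2 reads Z+Q+carry(1)=O with Z=8, Q=5; with digits 0,2,5,8 already taken and all letters distinct, the only value for O is 4 ⇒ O=4.
Step 6. [col 3: L + Z ≡ V (mod 10)] from column 3 (Z=8, V=2, carry-in 1, digits 0,2,4,5,8 already taken and all letters distinct): L must equal 3. So L=3.
Step 7. [col 4: X + U ≡ Z (mod 10)] column 4 reads X+U+carry(1)=Z with X=0, Z=8; with digits 0,2,3,4,5,8 already taken and all letters distinct, the only value for U is 7. So U=7.
Step 8. [col 5: F + O ≡ Q (mod 10)] from column 5 (O=4, Q=5, carry-in 0, digits 0,2,3,4,5,7,8 already taken and all letters distinct): F must equal 1, so F=1.
Step 9. [col 6: O + V ≡ E (mod 10)] column 6: given O=4, V=2, carry-in 0, and digits 0,1,2,3,4,5,7,8 already taken and all letters distinct, O+V≡E (mod 10) forces E=6 ⇒ E=6.

Answer: E=6, F=1, L=3, O=4, Q=5, U=7, V=2, X=0, Z=8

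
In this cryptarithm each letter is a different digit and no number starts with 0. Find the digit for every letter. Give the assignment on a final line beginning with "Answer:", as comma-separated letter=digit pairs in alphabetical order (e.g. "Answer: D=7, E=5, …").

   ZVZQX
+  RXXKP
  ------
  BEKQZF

Step 1. [col 1: X + P ≡ F (mod 10)] no forcing yet in column 1 (carry-in 0); F=2 is free and consistent — try it. So F=2.
Step 2. [B] adding two 5-digit numbers gives at most 5+1 digits, and here it does — B is that final carry and must be 1 ⇒ B=1.
Step 3. [col 1: X + P ≡ F (mod 10)] several values work for P in column 1 (X + P ≡ F (mod 10), carry-in 0); try P=8, so P=8.
Step 4. [col 1: X + P ≡ F (mod 10)] from column 1 (P=8, F=2, carry-in 0, digits 1,2,8 already taken and all letters distinct): X must equal 4 ⇒ X=4.
Step 5. [col 2: Q + K ≡ Z (mod 10)] no forcing yet in column 2 (carry-in 1); K=5 is free and consistent — try it ⇒ K=5.
Step 6. [col 2: Q + K ≡ Z (mod 10)] column 2 (Q + K ≡ Z (mod 10), carry-in 1) doesn't pin Q yet; pick Q=3 and continue, so Q=3.
Step 7. [col 2: Q + K ≡ Z (mod 10)] column 2 reads Q+K+carry(1)=Z with Q=3, K=5; with digits 1,2,3,4,5,8 already taken and all letters distinct, the only value for Z is 9, so Z=9.
Step 8. [col 4: V + X ≡ K (mod 10)] from column 4 (X=4, K=5, carry-in 1, digits 1,2,3,4,5,8,9 already taken and all letters distinct): V must equal 0 ⇒ V=0.
Step 9. [col 5: Z + R ≡ E (mod 10)] column 5 reads Z+R+carry(0)=E with Z=9; with digits 0,1,2,3,4,5,8,9 already taken and all letters distinct, the only value for R is 7, so R=7.
Step 10. [col 5: Z + R ≡ E (mod 10)] from column 5 (Z=9, R=7, carry-in 0, digits 0,1,2,3,4,5,7,8,9 already taken and all letters distinct): E must equal 6 ⇒ E=6.

Answer: B=1, E=6, F=2, K=5, P=8, Q=3, R=7, V=0, X=4, Z=9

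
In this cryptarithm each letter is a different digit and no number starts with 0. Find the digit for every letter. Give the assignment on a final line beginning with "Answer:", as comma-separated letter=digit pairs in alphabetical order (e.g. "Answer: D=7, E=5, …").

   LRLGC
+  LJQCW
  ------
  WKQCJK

Step 1. [col 1: C + W ≡ K (mod 10)] K=4 is one option consistent with column 1 (C + W ≡ K (mod 10), carry-in 0) — take it, so K=4.
Step 2. [col 1: C + W ≡ K (mod 10)] no forcing yet in column 1 (carry-in 0); C=3 is free and consistent — try it. So C=3.
Step 3. [col 1: C + W ≡ K (mod 10)] column 1: given C=3, K=4, carry-in 0, and digits 3,4 already taken and all letters distinct, C+W≡K (mod 10) forces W=1. So W=1.
Step 4. [col 2: G + C ≡ J (mod 10)] several values work for J in column 2 (G + C ≡ J (mod 10), carry-in 0); try J=5. So J=5.
Step 5. [col 2: G + C ≡ J (mod 10)] column 2: given C=3, J=5, carry-in 0, and digits 1,3,4,5 already taken and all letters distinct, G+C≡J (mod 10) forces G=2, so G=2.
Step 6. [col 3: L + Q ≡ C (mod 10)] no forcing yet in column 3 (carry-in 0); Q=6 is free and consistent — try it, so Q=6.
Step 7. [col 3: L + Q ≡ C (mod 10)] column 3 reads L+Q+carry(0)=C with Q=6, C=3; with digits 1,2,3,4,5,6 already taken and all letters distinct, the only value for L is 7 ⇒ L=7.
Step 8. [col 4: R + J ≡ Q (mod 10)] column 4 reads R+J+carry(1)=Q with J=5, Q=6; with digits 1,2,3,4,5,6,7 already taken and all letters distinct, the only value for R is 0 ⇒ R=0.

Answer: C=3, G=2, J=5, K=4, L=7, Q=6, R=0, W=1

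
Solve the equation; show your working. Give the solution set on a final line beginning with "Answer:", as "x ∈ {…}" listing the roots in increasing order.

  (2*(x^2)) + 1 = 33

Step 1. [(2*(x^2)) + 1 = 33] peel the +1: subtract 1 from each side ⇒ sub: 2*(x^2) = 32.
Step 2. [2*(x^2) = 32] 2 out front; divide by 2, so div: x^2 = 16.
Step 3. [x^2 = 16] √ both sides: 16 ≥ 0 gives two branches ⇒ sqrt: x = 4 or -4.

Answer: x ∈ {-4, 4}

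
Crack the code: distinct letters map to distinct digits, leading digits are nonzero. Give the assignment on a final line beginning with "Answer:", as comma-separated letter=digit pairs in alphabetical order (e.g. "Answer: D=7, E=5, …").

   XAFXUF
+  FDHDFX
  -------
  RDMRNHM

Step 1. [col 1: F + X ≡ M (mod 10)] several values work for F in column 1 (F + X ≡ M (mod 10), carry-in 0); try F=7, so F=7.
Step 2. [col 1: F + X ≡ M (mod 10)] no forcing yet in column 1 (carry-in 0); X=5 is free and consistent — try it, so X=5.
Step 3. [col 1: F + X ≡ M (mod 10)] in column 1 we have F+X≡M with carry-in 0; given F=7, X=5 and digits 5,7 already taken and all letters distinct, that pins M to 2. So M=2.
Step 4. [R] R is the leading digit of a 7-digit sum of two 6-digit numbers; the final carry is exactly 1 ⇒ R=1.
Step 5. [col 2: U + F ≡ H (mod 10)] U=6 is one option consistent with column 2 (U + F ≡ H (mod 10), carry-in 1) — take it ⇒ U=6.
Step 6. [col 2: U + F ≡ H (mod 10)] column 2: given U=6, F=7, carry-in 1, and digits 1,2,5,6,7 already taken and all letters distinct, U+F≡H (mod 10) forces H=4. So H=4.
Step 7. [col 3: X + D ≡ N (mod 10)] column 3: given X=5, carry-in 1, and digits 1,2,4,5,6,7 already taken and all letters distinct, X+D≡N (mod 10) forces N=9 ⇒ N=9.
Step 8. [col 3: X + D ≡ N (mod 10)] column 3: given X=5, N=9, carry-in 1, and digits 1,2,4,5,6,7,9 already taken and all letters distinct, X+D≡N (mod 10) forces D=3, so D=3.
Step 9. [col 5: A + D ≡ M (mod 10)] in column 5 we have A+D≡M with carry-in 1; given D=3, M=2 and digits 1,2,3,4,5,6,7,9 already taken and all letters distinct, that pins A to 8 ⇒ A=8.

Answer: A=8, D=3, F=7, H=4, M=2, N=9, R=1, U=6, X=5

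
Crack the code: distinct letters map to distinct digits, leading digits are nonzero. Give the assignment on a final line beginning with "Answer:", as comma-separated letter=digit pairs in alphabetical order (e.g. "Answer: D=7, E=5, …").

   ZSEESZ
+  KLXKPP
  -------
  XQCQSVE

Step 1. [X] X is the leading digit of a 7-digit sum of two 6-digit numbers; the final carry is exactly 1. So X=1.
Step 2. [col 1: Z + P ≡ E (mod 10)] column 1 (Z + P ≡ E (mod 10), carry-in 0) doesn't pin P yet; pick P=5 and continue, so P=5.
Step 3. [col 1: Z + P ≡ E (mod 10)] column 1 (Z + P ≡ E (mod 10), carry-in 0) doesn't pin E yet; pick E=8 and continue, so E=8.
Step 4. [col 1: Z + P ≡ E (mod 10)] in column 1 we have Z+P≡E with carry-in 0; given P=5, E=8 and digits 1,5,8 already taken and all letters distinct, that pins Z to 3, so Z=3.
Step 5. [col 2: S + P ≡ V (mod 10)] V=9 is one option consistent with column 2 (S + P ≡ V (mod 10), carry-in 0) — take it. So V=9.
Step 6. [col 2: S + P ≡ V (mod 10)] in column 2 we have S+P≡V with carry-in 0; given P=5, V=9 and digits 1,3,5,8,9 already taken and all letters distinct, that pins S to 4, so S=4.
Step 7. [col 3: E + K ≡ S (mod 10)] column 3 reads E+K+carry(0)=S with E=8, S=4; with digits 1,3,4,5,8,9 already taken and all letters distinct, the only value for K is 6 ⇒ K=6.
Step 8. [col 4: E + X ≡ Q (mod 10)] from column 4 (E=8, X=1, carry-in 1, digits 1,3,4,5,6,8,9 already taken and all letters distinct): Q must equal 0 ⇒ Q=0.
Step 9. [col 5: S + L ≡ C (mod 10)] column 5 (S + L ≡ C (mod 10), carry-in 1) doesn't pin C yet; pick C=2 and continue. So C=2.
Step 10. [col 5: S + L ≡ C (mod 10)] column 5 reads S+L+carry(1)=C with S=4, C=2; with digits 0,1,2,3,4,5,6,8,9 already taken and all letters distinct, the only value for L is 7, so L=7.

Answer: C=2, E=8, K=6, L=7, P=5, Q=0, S=4, V=9, X=1, Z=3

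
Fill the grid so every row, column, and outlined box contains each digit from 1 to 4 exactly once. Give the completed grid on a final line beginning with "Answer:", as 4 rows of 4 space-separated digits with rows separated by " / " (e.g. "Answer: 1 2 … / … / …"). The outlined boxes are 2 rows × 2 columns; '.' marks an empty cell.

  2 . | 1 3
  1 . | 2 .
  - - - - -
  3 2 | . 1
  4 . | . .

Step 1. [r2c2∈{3,4}] in row 2, 3 fits only at r2c2 ⇒ r2c2=3.
Step 2. [r4c2∈{1}] r4c2 is down to just 1, so r4c2=1.
Step 3. [r1c2∈{4}] r1c2 is down to just 4. So r1c2=4.
Step 4. [r3c3∈{4}] nothing but 4 survives at r3c3 ⇒ r3c3=4.
Step 5. [r2c4∈{4}] nothing but 4 survives at r2c4. So r2c4=4.
Step 6. [r4c4∈{2}] r4c4 is down to just 2, so r4c4=2.
Step 7. [r4c3∈{3}] r4c3 is down to just 3, so r4c3=3.

Answer: 2 4 1 3 / 1 3 2 4 / 3 2 4 1 / 4 1 3 2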